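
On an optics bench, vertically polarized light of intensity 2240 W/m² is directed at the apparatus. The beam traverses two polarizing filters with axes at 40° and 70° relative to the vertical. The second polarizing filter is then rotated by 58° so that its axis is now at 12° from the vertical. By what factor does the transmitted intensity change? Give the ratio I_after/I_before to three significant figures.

Before rotation:
By Malus's law, I₁ = I₀ cos²(40° − 0°) = I₀ cos²(40°) = 0.5868 I₀.
I₂ = I₁ cos²(70° − 40°) = 0.5868 I₀ · cos²(30°) = 0.4401 I₀.
After rotation:
I₁ = I₀ cos²(40° − 0°) = I₀ cos²(40°) = 0.5868 I₀.
I₂ = I₁ cos²(12° − 40°) = 0.5868 I₀ · cos²(28°) = 0.4575 I₀.
Ratio = 0.4575 / 0.4401 = 1.039.

I_new/I_old ≈ 1.04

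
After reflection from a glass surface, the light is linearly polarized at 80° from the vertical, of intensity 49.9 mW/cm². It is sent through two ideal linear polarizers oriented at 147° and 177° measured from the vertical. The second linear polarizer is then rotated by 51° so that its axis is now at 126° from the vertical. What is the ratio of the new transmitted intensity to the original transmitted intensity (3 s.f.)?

I_new/I_old ≈ 1.16

Before rotation:
I₁ = I₀ cos²(147° − 80°) = I₀ cos²(67°) = 0.1527 I₀.
I₂ = I₁ cos²(177° − 147°) = 0.1527 I₀ · cos²(30°) = 0.1145 I₀.
After rotation:
I₁ = I₀ cos²(147° − 80°) = I₀ cos²(67°) = 0.1527 I₀.
I₂ = I₁ cos²(126° − 147°) = 0.1527 I₀ · cos²(21°) = 0.1331 I₀.
Ratio = 0.1331 / 0.1145 = 1.162.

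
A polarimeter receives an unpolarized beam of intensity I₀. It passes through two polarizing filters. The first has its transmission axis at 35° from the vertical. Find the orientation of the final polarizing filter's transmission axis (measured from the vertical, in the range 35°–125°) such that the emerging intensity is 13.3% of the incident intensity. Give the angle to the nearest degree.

θ ≈ 94°

Unpolarized light through the first polarizer → I₁ = ½ I₀, now polarized at 35°.
Need I₂/I₀ = 0.133, so cos²(θ − 35°) = 0.133 / 0.5 = 0.266.
θ − 35° = arccos(√0.266) = 59.0°, giving θ ≈ 35 + 59.0 = 94.0°.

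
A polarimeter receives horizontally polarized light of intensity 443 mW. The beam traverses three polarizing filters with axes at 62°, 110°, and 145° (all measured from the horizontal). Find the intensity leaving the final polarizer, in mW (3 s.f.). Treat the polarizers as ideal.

I ≈ 29.3 mW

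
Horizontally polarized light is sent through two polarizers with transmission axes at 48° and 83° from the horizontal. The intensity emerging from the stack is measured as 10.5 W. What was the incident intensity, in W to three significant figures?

I₀ ≈ 34.9 W

I₁ = I₀ cos²(48° − 0°) = I₀ cos²(48°) = 0.4477 I₀.
I₂ = I₁ cos²(83° − 48°) = 0.4477 I₀ · cos²(35°) = 0.3004 I₀.
So 10.5 W = 0.3004 I₀, giving I₀ = 10.5/0.3004 = 34.95 W.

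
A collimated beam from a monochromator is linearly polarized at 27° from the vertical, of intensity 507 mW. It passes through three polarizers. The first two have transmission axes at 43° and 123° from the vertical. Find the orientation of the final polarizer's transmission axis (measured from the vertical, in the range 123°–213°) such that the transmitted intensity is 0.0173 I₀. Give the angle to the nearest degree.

θ ≈ 161°

By Malus's law, I₁ = I₀ cos²(43° − 27°) = I₀ cos²(16°) = 0.924 I₀.
I₂ = I₁ cos²(123° − 43°) = 0.924 I₀ · cos²(80°) = 0.02786 I₀.
Need I₃/I₀ = 0.0173, so cos²(θ − 123°) = 0.0173 / 0.02786 = 0.6209.
θ − 123° = arccos(√0.6209) = 38.0°, giving θ ≈ 123 + 38.0 = 161.0°.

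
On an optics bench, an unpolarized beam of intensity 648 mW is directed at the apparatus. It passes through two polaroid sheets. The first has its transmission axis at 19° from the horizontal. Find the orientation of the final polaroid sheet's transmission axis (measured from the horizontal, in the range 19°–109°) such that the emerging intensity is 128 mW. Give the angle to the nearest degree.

θ ≈ 70°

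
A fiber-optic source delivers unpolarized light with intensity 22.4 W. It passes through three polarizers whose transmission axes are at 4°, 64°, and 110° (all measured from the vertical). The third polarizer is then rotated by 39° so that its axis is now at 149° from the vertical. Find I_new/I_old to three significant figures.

I_new/I_old ≈ 0.0157

Before rotation:
Unpolarized light through the first polarizer → I₁ = ½ I₀, now polarized at 4°.
I₂ = I₁ cos²(64° − 4°) = 0.5 I₀ · cos²(60°) = 0.125 I₀.
I₃ = I₂ cos²(110° − 64°) = 0.125 I₀ · cos²(46°) = 0.06032 I₀.
After rotation:
Unpolarized light through the first polarizer → I₁ = ½ I₀, now polarized at 4°.
I₂ = I₁ cos²(64° − 4°) = 0.5 I₀ · cos²(60°) = 0.125 I₀.
I₃ = I₂ cos²(149° − 64°) = 0.125 I₀ · cos²(85°) = 0.0009495 I₀.
Ratio = 0.0009495 / 0.06032 = 0.01574.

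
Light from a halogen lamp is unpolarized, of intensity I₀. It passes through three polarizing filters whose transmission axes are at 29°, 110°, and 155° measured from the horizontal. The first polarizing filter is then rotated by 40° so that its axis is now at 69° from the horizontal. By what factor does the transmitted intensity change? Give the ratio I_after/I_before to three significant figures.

Before rotation:
Unpolarized light through the first polarizer → I₁ = ½ I₀, now polarized at 29°.
I₂ = I₁ cos²(110° − 29°) = 0.5 I₀ · cos²(81°) = 0.01224 I₀.
I₃ = I₂ cos²(155° − 110°) = 0.01224 I₀ · cos²(45°) = 0.006118 I₀.
After rotation:
Unpolarized light through the first polarizer → I₁ = ½ I₀, now polarized at 69°.
I₂ = I₁ cos²(110° − 69°) = 0.5 I₀ · cos²(41°) = 0.2848 I₀.
I₃ = I₂ cos²(155° − 110°) = 0.2848 I₀ · cos²(45°) = 0.1424 I₀.
Ratio = 0.1424 / 0.006118 = 23.28.

I_new/I_old ≈ 23.3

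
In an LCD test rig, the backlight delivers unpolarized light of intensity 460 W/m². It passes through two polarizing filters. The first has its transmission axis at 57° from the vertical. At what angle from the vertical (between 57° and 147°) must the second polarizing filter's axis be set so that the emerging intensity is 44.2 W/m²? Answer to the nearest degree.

θ ≈ 121°

Unpolarized light through the first polarizer → I₁ = ½ I₀, now polarized at 57°.
Target fraction: 44.2 / 460 W/m² = 0.09609 of I₀.
Need I₂/I₀ = 0.09609, so cos²(θ − 57°) = 0.09609 / 0.5 = 0.1922.
θ − 57° = arccos(√0.1922) = 64.0°, giving θ ≈ 57 + 64.0 = 121.0°.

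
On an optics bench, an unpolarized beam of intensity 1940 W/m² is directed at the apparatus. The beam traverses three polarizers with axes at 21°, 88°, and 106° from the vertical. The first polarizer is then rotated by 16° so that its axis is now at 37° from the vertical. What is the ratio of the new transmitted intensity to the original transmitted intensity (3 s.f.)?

I_new/I_old ≈ 2.59

Before rotation:
Unpolarized light through the first polarizer → I₁ = ½ I₀, now polarized at 21°.
I₂ = I₁ cos²(88° − 21°) = 0.5 I₀ · cos²(67°) = 0.07634 I₀.
I₃ = I₂ cos²(106° − 88°) = 0.07634 I₀ · cos²(18°) = 0.06905 I₀.
After rotation:
Unpolarized light through the first polarizer → I₁ = ½ I₀, now polarized at 37°.
I₂ = I₁ cos²(88° − 37°) = 0.5 I₀ · cos²(51°) = 0.198 I₀.
I₃ = I₂ cos²(106° − 88°) = 0.198 I₀ · cos²(18°) = 0.1791 I₀.
Ratio = 0.1791 / 0.06905 = 2.594.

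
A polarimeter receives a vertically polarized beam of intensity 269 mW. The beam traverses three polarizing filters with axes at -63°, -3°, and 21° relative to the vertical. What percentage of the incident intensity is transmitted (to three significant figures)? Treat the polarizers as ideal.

I₁ = 269 mW · cos²(63°) = 55.44 mW.
I₂ = I₁ · cos²(60°) = 55.44 · 0.25 = 13.86 mW.
I₃ = I₂ · cos²(24°) = 13.86 · 0.8346 = 11.57 mW.
That is 4.3% of the incident intensity.

≈ 4.30%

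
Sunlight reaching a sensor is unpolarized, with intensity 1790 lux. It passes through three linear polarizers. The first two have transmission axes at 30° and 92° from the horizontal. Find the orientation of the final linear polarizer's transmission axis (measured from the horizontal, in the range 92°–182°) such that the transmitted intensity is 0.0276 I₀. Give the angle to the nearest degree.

Unpolarized light through the first polarizer → I₁ = ½ I₀, now polarized at 30°.
I₂ = I₁ cos²(92° − 30°) = 0.5 I₀ · cos²(62°) = 0.1102 I₀.
Need I₃/I₀ = 0.0276, so cos²(θ − 92°) = 0.0276 / 0.1102 = 0.2504.
θ − 92° = arccos(√0.2504) = 60.0°, giving θ ≈ 92 + 60.0 = 152.0°.

θ ≈ 152°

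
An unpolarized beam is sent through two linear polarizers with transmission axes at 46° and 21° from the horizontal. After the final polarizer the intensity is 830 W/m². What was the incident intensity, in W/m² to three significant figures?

Unpolarized light through the first polarizer → I₁ = ½ I₀, now polarized at 46°.
I₂ = I₁ cos²(21° − 46°) = 0.5 I₀ · cos²(25°) = 0.4107 I₀.
So 830 W/m² = 0.4107 I₀, giving I₀ = 830/0.4107 = 2021 W/m².

I₀ ≈ 2020 W/m²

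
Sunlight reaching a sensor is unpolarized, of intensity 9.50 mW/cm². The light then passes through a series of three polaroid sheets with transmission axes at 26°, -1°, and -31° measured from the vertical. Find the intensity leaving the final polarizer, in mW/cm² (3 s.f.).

I ≈ 2.83 mW/cm²

Unpolarized light through the first polarizer → I₁ = 9.50 mW/cm²/2 = 4.75 mW/cm², polarized at 26°.
I₂ = I₁ · cos²(27°) = 4.75 · 0.7939 = 3.771 mW/cm².
I₃ = I₂ · cos²(30°) = 3.771 · 0.75 = 2.828 mW/cm².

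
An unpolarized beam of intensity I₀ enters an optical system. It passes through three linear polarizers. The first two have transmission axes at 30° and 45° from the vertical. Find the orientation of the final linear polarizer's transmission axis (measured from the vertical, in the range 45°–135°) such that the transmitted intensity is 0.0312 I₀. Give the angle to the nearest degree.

θ ≈ 120°

Unpolarized light through the first polarizer → I₁ = ½ I₀, now polarized at 30°.
I₂ = I₁ cos²(45° − 30°) = 0.5 I₀ · cos²(15°) = 0.4665 I₀.
Need I₃/I₀ = 0.0312, so cos²(θ − 45°) = 0.0312 / 0.4665 = 0.06688.
θ − 45° = arccos(√0.06688) = 75.0°, giving θ ≈ 45 + 75.0 = 120.0°.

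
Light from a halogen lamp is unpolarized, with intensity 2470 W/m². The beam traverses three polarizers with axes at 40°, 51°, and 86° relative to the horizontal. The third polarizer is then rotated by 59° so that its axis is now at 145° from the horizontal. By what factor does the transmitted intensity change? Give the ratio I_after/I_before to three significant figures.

Before rotation:
Unpolarized light through the first polarizer → I₁ = ½ I₀, now polarized at 40°.
I₂ = I₁ cos²(51° − 40°) = 0.5 I₀ · cos²(11°) = 0.4818 I₀.
I₃ = I₂ cos²(86° − 51°) = 0.4818 I₀ · cos²(35°) = 0.3233 I₀.
After rotation:
Unpolarized light through the first polarizer → I₁ = ½ I₀, now polarized at 40°.
I₂ = I₁ cos²(51° − 40°) = 0.5 I₀ · cos²(11°) = 0.4818 I₀.
Angle between axes 2 and 3: 86°. I₃ = 0.4818 I₀ · cos²(86°) = 0.002344 I₀.
Ratio = 0.002344 / 0.3233 = 0.007252.

I_new/I_old ≈ 0.00725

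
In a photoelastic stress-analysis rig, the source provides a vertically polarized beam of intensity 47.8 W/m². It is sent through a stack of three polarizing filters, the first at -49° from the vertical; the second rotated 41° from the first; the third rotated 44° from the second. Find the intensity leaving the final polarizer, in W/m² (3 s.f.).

I₁ = 47.8 W/m² · cos²(49°) = 20.57 W/m².
I₂ = I₁ · cos²(41°) = 20.57 · 0.5696 = 11.72 W/m².
I₃ = I₂ · cos²(44°) = 11.72 · 0.5174 = 6.064 W/m².

I ≈ 6.06 W/m²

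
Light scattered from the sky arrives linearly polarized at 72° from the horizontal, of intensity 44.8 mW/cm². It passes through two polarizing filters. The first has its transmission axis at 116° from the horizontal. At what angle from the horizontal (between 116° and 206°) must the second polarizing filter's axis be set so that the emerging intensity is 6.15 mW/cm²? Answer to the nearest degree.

I₁ = I₀ cos²(116° − 72°) = I₀ cos²(44°) = 0.5174 I₀.
Target fraction: 6.15 / 44.8 mW/cm² = 0.1373 of I₀.
Need I₂/I₀ = 0.1373, so cos²(θ − 116°) = 0.1373 / 0.5174 = 0.2653.
θ − 116° = arccos(√0.2653) = 59.0°, giving θ ≈ 116 + 59.0 = 175.0°.

θ ≈ 175°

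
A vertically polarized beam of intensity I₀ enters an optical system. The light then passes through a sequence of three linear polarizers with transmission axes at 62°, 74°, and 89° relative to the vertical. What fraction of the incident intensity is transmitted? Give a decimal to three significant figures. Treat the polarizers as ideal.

≈ 0.197 I₀

By Malus's law, I₁ = I₀ cos²(62° − 0°) = I₀ cos²(62°) = 0.2204 I₀.
I₂ = I₁ cos²(74° − 62°) = 0.2204 I₀ · cos²(12°) = 0.2109 I₀.
I₃ = I₂ cos²(89° − 74°) = 0.2109 I₀ · cos²(15°) = 0.1968 I₀.
Transmitted fraction = 0.1968.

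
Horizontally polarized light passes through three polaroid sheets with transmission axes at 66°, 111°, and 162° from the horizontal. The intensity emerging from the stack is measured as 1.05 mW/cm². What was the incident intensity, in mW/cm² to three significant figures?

By Malus's law, I₁ = I₀ cos²(66° − 0°) = I₀ cos²(66°) = 0.1654 I₀.
I₂ = I₁ cos²(111° − 66°) = 0.1654 I₀ · cos²(45°) = 0.08272 I₀.
I₃ = I₂ cos²(162° − 111°) = 0.08272 I₀ · cos²(51°) = 0.03276 I₀.
So 1.05 mW/cm² = 0.03276 I₀, giving I₀ = 1.05/0.03276 = 32.05 mW/cm².

I₀ ≈ 32.1 mW/cm²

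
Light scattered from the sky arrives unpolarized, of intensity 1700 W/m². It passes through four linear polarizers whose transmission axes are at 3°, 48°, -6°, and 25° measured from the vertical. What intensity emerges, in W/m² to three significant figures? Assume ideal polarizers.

I ≈ 108 W/m²

Unpolarized light through the first polarizer → I₁ = 1700 W/m²/2 = 850 W/m², polarized at 3°.
I₂ = I₁ · cos²(45°) = 850 · 0.5 = 425 W/m².
I₃ = I₂ · cos²(54°) = 425 · 0.3455 = 146.8 W/m².
I₄ = I₃ · cos²(31°) = 146.8 · 0.7347 = 107.9 W/m².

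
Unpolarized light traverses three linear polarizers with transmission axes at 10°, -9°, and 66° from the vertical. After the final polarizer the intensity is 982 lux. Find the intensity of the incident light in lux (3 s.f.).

I₀ ≈ 3.28e4 lux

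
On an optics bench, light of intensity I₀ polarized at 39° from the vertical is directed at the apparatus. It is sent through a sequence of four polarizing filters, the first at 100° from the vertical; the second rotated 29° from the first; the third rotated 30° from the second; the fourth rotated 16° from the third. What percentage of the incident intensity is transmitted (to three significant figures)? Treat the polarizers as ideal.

By Malus's law, I₁ = I₀ cos²(100° − 39°) = I₀ cos²(61°) = 0.235 I₀.
I₂ = I₁ cos²(29°) = 0.235 · 0.765 I₀ = 0.1798 I₀.
I₃ = I₂ cos²(30°) = 0.1798 · 0.75 I₀ = 0.1348 I₀.
I₄ = I₃ cos²(16°) = 0.1348 · 0.924 I₀ = 0.1246 I₀.
That is 12.46% of the incident intensity.

≈ 12.5%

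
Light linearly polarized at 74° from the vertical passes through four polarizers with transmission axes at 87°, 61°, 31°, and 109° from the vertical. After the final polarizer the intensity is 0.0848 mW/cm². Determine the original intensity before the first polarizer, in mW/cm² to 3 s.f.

I₁ = I₀ cos²(87° − 74°) = I₀ cos²(13°) = 0.9494 I₀.
I₂ = I₁ cos²(61° − 87°) = 0.9494 I₀ · cos²(26°) = 0.767 I₀.
I₃ = I₂ cos²(31° − 61°) = 0.767 I₀ · cos²(30°) = 0.5752 I₀.
I₄ = I₃ cos²(109° − 31°) = 0.5752 I₀ · cos²(78°) = 0.02486 I₀.
So 0.0848 mW/cm² = 0.02486 I₀, giving I₀ = 0.0848/0.02486 = 3.41 mW/cm².

I₀ ≈ 3.41 mW/cm²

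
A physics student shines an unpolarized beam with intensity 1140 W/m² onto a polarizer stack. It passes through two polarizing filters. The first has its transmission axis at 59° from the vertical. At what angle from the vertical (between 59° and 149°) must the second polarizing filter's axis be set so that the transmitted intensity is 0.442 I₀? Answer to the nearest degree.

θ ≈ 79°

Unpolarized light through the first polarizer → I₁ = ½ I₀, now polarized at 59°.
Need I₂/I₀ = 0.442, so cos²(θ − 59°) = 0.442 / 0.5 = 0.884.
θ − 59° = arccos(√0.884) = 19.9°, giving θ ≈ 59 + 19.9 = 78.9°.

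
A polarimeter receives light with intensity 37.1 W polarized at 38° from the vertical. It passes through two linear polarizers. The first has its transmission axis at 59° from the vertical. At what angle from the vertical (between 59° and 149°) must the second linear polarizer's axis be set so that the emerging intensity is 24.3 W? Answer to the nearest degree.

θ ≈ 89°

I₁ = I₀ cos²(59° − 38°) = I₀ cos²(21°) = 0.8716 I₀.
Target fraction: 24.3 / 37.1 W = 0.655 of I₀.
Need I₂/I₀ = 0.655, so cos²(θ − 59°) = 0.655 / 0.8716 = 0.7515.
θ − 59° = arccos(√0.7515) = 29.9°, giving θ ≈ 59 + 29.9 = 88.9°.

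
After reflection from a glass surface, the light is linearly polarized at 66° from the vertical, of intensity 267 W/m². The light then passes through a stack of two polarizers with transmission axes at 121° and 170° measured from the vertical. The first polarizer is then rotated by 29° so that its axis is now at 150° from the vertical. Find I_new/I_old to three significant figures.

Before rotation:
I₁ = I₀ cos²(121° − 66°) = I₀ cos²(55°) = 0.329 I₀.
I₂ = I₁ cos²(170° − 121°) = 0.329 I₀ · cos²(49°) = 0.1416 I₀.
After rotation:
I₁ = I₀ cos²(150° − 66°) = I₀ cos²(84°) = 0.01093 I₀.
I₂ = I₁ cos²(170° − 150°) = 0.01093 I₀ · cos²(20°) = 0.009648 I₀.
Ratio = 0.009648 / 0.1416 = 0.06814.

I_new/I_old ≈ 0.0681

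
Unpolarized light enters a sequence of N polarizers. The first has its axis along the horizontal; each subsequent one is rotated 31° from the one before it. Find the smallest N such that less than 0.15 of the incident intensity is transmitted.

First polarizer halves the unpolarized light: factor 1/2.
Each further stage multiplies by cos²(31°) = 0.7347.
After N polarizers: T = 0.5·0.7347^(N−1). Require T < 0.15 ⇒ N−1 > ln(0.15/0.5)/ln(0.7347) = 3.91, so N−1 ≥ 4 and N = 5.
Check: N=5 gives T = 0.1457 < 0.15; N=4 gives T = 0.1983.

N = 5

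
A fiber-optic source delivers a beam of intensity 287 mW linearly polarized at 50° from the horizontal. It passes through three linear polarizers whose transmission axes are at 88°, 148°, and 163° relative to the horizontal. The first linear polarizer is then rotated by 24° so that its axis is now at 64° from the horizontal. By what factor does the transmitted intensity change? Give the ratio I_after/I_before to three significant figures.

I_new/I_old ≈ 0.0663

Before rotation:
By Malus's law, I₁ = I₀ cos²(88° − 50°) = I₀ cos²(38°) = 0.621 I₀.
I₂ = I₁ cos²(148° − 88°) = 0.621 I₀ · cos²(60°) = 0.1552 I₀.
I₃ = I₂ cos²(163° − 148°) = 0.1552 I₀ · cos²(15°) = 0.1448 I₀.
After rotation:
I₁ = I₀ cos²(64° − 50°) = I₀ cos²(14°) = 0.9415 I₀.
I₂ = I₁ cos²(148° − 64°) = 0.9415 I₀ · cos²(84°) = 0.01029 I₀.
I₃ = I₂ cos²(163° − 148°) = 0.01029 I₀ · cos²(15°) = 0.009598 I₀.
Ratio = 0.009598 / 0.1448 = 0.06626.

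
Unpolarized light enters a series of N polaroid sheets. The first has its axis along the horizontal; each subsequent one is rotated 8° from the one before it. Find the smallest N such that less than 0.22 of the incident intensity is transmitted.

First polarizer halves the unpolarized light: factor 1/2.
Each further stage multiplies by cos²(8°) = 0.9806.
After N polarizers: T = 0.5·0.9806^(N−1). Require T < 0.22 ⇒ N−1 > ln(0.22/0.5)/ln(0.9806) = 41.97, so N−1 ≥ 42 and N = 43.
Check: N=43 gives T = 0.2199 < 0.22; N=42 gives T = 0.2242.

N = 43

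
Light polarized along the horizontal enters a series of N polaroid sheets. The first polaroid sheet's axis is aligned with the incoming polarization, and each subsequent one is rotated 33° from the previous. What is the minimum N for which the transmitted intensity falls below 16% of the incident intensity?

First polarizer is aligned with the polarization: full transmission.
Each further stage multiplies by cos²(33°) = 0.7034.
After N polarizers: T = 0.7034^(N−1). Require T < 0.16 ⇒ N−1 > ln(0.16)/ln(0.7034) = 5.21, so N−1 ≥ 6 and N = 7.
Check: N=7 gives T = 0.1211 < 0.16; N=6 gives T = 0.1722.

N = 7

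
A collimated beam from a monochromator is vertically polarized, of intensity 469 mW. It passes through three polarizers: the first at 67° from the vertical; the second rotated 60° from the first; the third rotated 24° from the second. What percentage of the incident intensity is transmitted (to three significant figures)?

≈ 3.19%

I₁ = 469 mW · cos²(67°) = 71.6 mW.
I₂ = I₁ · cos²(60°) = 71.6 · 0.25 = 17.9 mW.
I₃ = I₂ · cos²(24°) = 17.9 · 0.8346 = 14.94 mW.
That is 3.185% of the incident intensity.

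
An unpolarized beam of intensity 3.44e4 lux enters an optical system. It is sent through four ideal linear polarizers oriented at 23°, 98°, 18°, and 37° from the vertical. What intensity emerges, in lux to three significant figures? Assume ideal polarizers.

I ≈ 31.1 lux

Unpolarized light through the first polarizer → I₁ = 3.44e4 lux/2 = 1.72e+04 lux, polarized at 23°.
I₂ = I₁ · cos²(75°) = 1.72e+04 · 0.06699 = 1152 lux.
I₃ = I₂ · cos²(80°) = 1152 · 0.03015 = 34.74 lux.
I₄ = I₃ · cos²(19°) = 34.74 · 0.894 = 31.06 lux.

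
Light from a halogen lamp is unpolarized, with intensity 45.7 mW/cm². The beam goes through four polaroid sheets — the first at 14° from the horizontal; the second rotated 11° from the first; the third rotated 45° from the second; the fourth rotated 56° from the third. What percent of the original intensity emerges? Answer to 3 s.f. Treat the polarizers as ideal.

≈ 7.53%

Unpolarized light through the first polarizer → I₁ = 45.7 mW/cm²/2 = 22.85 mW/cm², polarized at 14°.
I₂ = I₁ · cos²(11°) = 22.85 · 0.9636 = 22.02 mW/cm².
I₃ = I₂ · cos²(45°) = 22.02 · 0.5 = 11.01 mW/cm².
I₄ = I₃ · cos²(56°) = 11.01 · 0.3127 = 3.442 mW/cm².
That is 7.533% of the incident intensity.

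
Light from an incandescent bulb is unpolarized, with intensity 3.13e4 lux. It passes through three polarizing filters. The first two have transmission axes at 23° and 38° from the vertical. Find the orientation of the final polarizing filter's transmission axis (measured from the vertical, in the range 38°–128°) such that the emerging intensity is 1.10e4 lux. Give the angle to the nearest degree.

Unpolarized light through the first polarizer → I₁ = ½ I₀, now polarized at 23°.
I₂ = I₁ cos²(38° − 23°) = 0.5 I₀ · cos²(15°) = 0.4665 I₀.
Target fraction: 1.10e4 / 3.13e4 lux = 0.3514 of I₀.
Need I₃/I₀ = 0.3514, so cos²(θ − 38°) = 0.3514 / 0.4665 = 0.7533.
θ − 38° = arccos(√0.7533) = 29.8°, giving θ ≈ 38 + 29.8 = 67.8°.

θ ≈ 68°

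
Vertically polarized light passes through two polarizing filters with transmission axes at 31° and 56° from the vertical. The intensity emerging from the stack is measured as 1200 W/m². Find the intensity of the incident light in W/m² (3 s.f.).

I₀ ≈ 1990 W/m²

By Malus's law, I₁ = I₀ cos²(31° − 0°) = I₀ cos²(31°) = 0.7347 I₀.
I₂ = I₁ cos²(56° − 31°) = 0.7347 I₀ · cos²(25°) = 0.6035 I₀.
So 1200 W/m² = 0.6035 I₀, giving I₀ = 1200/0.6035 = 1988 W/m².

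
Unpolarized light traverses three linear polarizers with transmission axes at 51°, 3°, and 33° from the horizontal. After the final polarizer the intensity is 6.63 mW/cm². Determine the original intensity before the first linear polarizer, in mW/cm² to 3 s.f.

Unpolarized light through the first polarizer → I₁ = ½ I₀, now polarized at 51°.
I₂ = I₁ cos²(3° − 51°) = 0.5 I₀ · cos²(48°) = 0.2239 I₀.
I₃ = I₂ cos²(33° − 3°) = 0.2239 I₀ · cos²(30°) = 0.1679 I₀.
So 6.63 mW/cm² = 0.1679 I₀, giving I₀ = 6.63/0.1679 = 39.49 mW/cm².

I₀ ≈ 39.5 mW/cm²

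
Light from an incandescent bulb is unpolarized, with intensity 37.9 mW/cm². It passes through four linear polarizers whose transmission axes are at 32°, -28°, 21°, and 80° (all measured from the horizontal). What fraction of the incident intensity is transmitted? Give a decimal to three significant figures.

Unpolarized light through the first polarizer → I₁ = 37.9 mW/cm²/2 = 18.95 mW/cm², polarized at 32°.
I₂ = I₁ · cos²(60°) = 18.95 · 0.25 = 4.738 mW/cm².
I₃ = I₂ · cos²(49°) = 4.738 · 0.4304 = 2.039 mW/cm².
I₄ = I₃ · cos²(59°) = 2.039 · 0.2653 = 0.5409 mW/cm².
Transmitted fraction = 0.01427.

I/I₀ ≈ 0.0143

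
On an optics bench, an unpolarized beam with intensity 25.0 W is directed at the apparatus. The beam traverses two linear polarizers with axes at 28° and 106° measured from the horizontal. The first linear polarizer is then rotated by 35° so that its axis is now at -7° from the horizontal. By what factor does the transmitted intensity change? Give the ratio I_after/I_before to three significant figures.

I_new/I_old ≈ 3.53

Before rotation:
Unpolarized light through the first polarizer → I₁ = ½ I₀, now polarized at 28°.
I₂ = I₁ cos²(106° − 28°) = 0.5 I₀ · cos²(78°) = 0.02161 I₀.
After rotation:
Unpolarized light through the first polarizer → I₁ = ½ I₀, now polarized at -7°.
Angle between axes 1 and 2: 67°. I₂ = 0.5 I₀ · cos²(67°) = 0.07634 I₀.
Ratio = 0.07634 / 0.02161 = 3.532.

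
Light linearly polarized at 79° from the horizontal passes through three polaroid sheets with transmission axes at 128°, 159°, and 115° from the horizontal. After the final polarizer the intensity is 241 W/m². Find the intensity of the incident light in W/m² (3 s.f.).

I₁ = I₀ cos²(128° − 79°) = I₀ cos²(49°) = 0.4304 I₀.
I₂ = I₁ cos²(159° − 128°) = 0.4304 I₀ · cos²(31°) = 0.3162 I₀.
I₃ = I₂ cos²(115° − 159°) = 0.3162 I₀ · cos²(44°) = 0.1636 I₀.
So 241 W/m² = 0.1636 I₀, giving I₀ = 241/0.1636 = 1473 W/m².

I₀ ≈ 1470 W/m²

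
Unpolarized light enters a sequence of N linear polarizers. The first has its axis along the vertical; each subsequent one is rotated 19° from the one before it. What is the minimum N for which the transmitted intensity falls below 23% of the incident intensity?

N = 8

First polarizer halves the unpolarized light: factor 1/2.
Each further stage multiplies by cos²(19°) = 0.894.
After N polarizers: T = 0.5·0.894^(N−1). Require T < 0.23 ⇒ N−1 > ln(0.23/0.5)/ln(0.894) = 6.93, so N−1 ≥ 7 and N = 8.
Check: N=8 gives T = 0.2282 < 0.23; N=7 gives T = 0.2553.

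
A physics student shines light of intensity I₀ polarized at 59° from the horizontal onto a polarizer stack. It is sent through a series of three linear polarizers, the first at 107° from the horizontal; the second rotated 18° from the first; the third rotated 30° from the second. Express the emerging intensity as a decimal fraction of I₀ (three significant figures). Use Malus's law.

By Malus's law, I₁ = I₀ cos²(107° − 59°) = I₀ cos²(48°) = 0.4477 I₀.
I₂ = I₁ cos²(18°) = 0.4477 · 0.9045 I₀ = 0.405 I₀.
I₃ = I₂ cos²(30°) = 0.405 · 0.75 I₀ = 0.3037 I₀.
Transmitted fraction = 0.3037.

≈ 0.304 I₀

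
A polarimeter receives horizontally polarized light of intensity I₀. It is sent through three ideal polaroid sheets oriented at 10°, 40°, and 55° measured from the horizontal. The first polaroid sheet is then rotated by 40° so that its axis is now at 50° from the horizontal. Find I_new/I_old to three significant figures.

Before rotation:
I₁ = I₀ cos²(10° − 0°) = I₀ cos²(10°) = 0.9698 I₀.
I₂ = I₁ cos²(40° − 10°) = 0.9698 I₀ · cos²(30°) = 0.7274 I₀.
I₃ = I₂ cos²(55° − 40°) = 0.7274 I₀ · cos²(15°) = 0.6787 I₀.
After rotation:
I₁ = I₀ cos²(50° − 0°) = I₀ cos²(50°) = 0.4132 I₀.
I₂ = I₁ cos²(40° − 50°) = 0.4132 I₀ · cos²(10°) = 0.4007 I₀.
I₃ = I₂ cos²(55° − 40°) = 0.4007 I₀ · cos²(15°) = 0.3739 I₀.
Ratio = 0.3739 / 0.6787 = 0.5509.

I_new/I_old ≈ 0.551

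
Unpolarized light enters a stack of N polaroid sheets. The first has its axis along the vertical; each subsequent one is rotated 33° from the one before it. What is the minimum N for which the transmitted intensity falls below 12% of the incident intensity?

First polarizer halves the unpolarized light: factor 1/2.
Each further stage multiplies by cos²(33°) = 0.7034.
After N polarizers: T = 0.5·0.7034^(N−1). Require T < 0.12 ⇒ N−1 > ln(0.12/0.5)/ln(0.7034) = 4.06, so N−1 ≥ 5 and N = 6.
Check: N=6 gives T = 0.08608 < 0.12; N=5 gives T = 0.1224.

N = 6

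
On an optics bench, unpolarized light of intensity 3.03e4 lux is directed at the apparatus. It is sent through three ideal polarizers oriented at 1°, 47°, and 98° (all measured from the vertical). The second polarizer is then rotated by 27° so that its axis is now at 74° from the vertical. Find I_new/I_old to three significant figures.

I_new/I_old ≈ 0.373

Before rotation:
Unpolarized light through the first polarizer → I₁ = ½ I₀, now polarized at 1°.
I₂ = I₁ cos²(47° − 1°) = 0.5 I₀ · cos²(46°) = 0.2413 I₀.
I₃ = I₂ cos²(98° − 47°) = 0.2413 I₀ · cos²(51°) = 0.09556 I₀.
After rotation:
Unpolarized light through the first polarizer → I₁ = ½ I₀, now polarized at 1°.
I₂ = I₁ cos²(74° − 1°) = 0.5 I₀ · cos²(73°) = 0.04274 I₀.
I₃ = I₂ cos²(98° − 74°) = 0.04274 I₀ · cos²(24°) = 0.03567 I₀.
Ratio = 0.03567 / 0.09556 = 0.3733.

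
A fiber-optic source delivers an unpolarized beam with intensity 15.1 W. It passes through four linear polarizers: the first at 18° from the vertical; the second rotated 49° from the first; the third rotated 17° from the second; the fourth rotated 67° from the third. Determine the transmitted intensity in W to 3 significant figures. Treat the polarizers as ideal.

I ≈ 0.454 W

Unpolarized light through the first polarizer → I₁ = 15.1 W/2 = 7.55 W, polarized at 18°.
I₂ = I₁ · cos²(49°) = 7.55 · 0.4304 = 3.25 W.
I₃ = I₂ · cos²(17°) = 3.25 · 0.9145 = 2.972 W.
I₄ = I₃ · cos²(67°) = 2.972 · 0.1527 = 0.4537 W.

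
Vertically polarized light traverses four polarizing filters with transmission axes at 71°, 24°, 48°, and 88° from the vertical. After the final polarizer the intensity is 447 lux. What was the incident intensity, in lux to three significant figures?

By Malus's law, I₁ = I₀ cos²(71° − 0°) = I₀ cos²(71°) = 0.106 I₀.
I₂ = I₁ cos²(24° − 71°) = 0.106 I₀ · cos²(47°) = 0.0493 I₀.
I₃ = I₂ cos²(48° − 24°) = 0.0493 I₀ · cos²(24°) = 0.04114 I₀.
I₄ = I₃ cos²(88° − 48°) = 0.04114 I₀ · cos²(40°) = 0.02414 I₀.
So 447 lux = 0.02414 I₀, giving I₀ = 447/0.02414 = 1.851e+04 lux.

I₀ ≈ 1.85e4 lux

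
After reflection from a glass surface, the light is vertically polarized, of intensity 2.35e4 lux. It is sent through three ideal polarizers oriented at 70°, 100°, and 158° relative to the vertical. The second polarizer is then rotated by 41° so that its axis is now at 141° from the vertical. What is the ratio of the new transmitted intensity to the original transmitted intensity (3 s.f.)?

I_new/I_old ≈ 0.460

Before rotation:
I₁ = I₀ cos²(70° − 0°) = I₀ cos²(70°) = 0.117 I₀.
I₂ = I₁ cos²(100° − 70°) = 0.117 I₀ · cos²(30°) = 0.08773 I₀.
I₃ = I₂ cos²(158° − 100°) = 0.08773 I₀ · cos²(58°) = 0.02464 I₀.
After rotation:
I₁ = I₀ cos²(70° − 0°) = I₀ cos²(70°) = 0.117 I₀.
I₂ = I₁ cos²(141° − 70°) = 0.117 I₀ · cos²(71°) = 0.0124 I₀.
I₃ = I₂ cos²(158° − 141°) = 0.0124 I₀ · cos²(17°) = 0.01134 I₀.
Ratio = 0.01134 / 0.02464 = 0.4603.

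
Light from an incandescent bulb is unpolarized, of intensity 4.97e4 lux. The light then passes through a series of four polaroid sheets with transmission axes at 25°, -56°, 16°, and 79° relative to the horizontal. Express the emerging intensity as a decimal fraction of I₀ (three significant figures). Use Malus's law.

Unpolarized light through the first polarizer → I₁ = 4.97e4 lux/2 = 2.485e+04 lux, polarized at 25°.
I₂ = I₁ · cos²(81°) = 2.485e+04 · 0.02447 = 608.1 lux.
I₃ = I₂ · cos²(72°) = 608.1 · 0.09549 = 58.07 lux.
I₄ = I₃ · cos²(63°) = 58.07 · 0.2061 = 11.97 lux.
Transmitted fraction = 0.0002408.

I/I₀ ≈ 0.000241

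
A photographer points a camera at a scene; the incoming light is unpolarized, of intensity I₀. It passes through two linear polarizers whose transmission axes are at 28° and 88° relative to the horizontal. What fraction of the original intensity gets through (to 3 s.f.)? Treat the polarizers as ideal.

≈ 0.125 I₀

Unpolarized light through the first polarizer → I₁ = ½ I₀, now polarized at 28°.
I₂ = I₁ cos²(88° − 28°) = 0.5 I₀ · cos²(60°) = 0.125 I₀.
Transmitted fraction = 0.125.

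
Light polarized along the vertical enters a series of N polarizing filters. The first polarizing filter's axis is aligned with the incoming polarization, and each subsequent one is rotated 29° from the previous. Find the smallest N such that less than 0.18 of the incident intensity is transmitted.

N = 8

First polarizer is aligned with the polarization: full transmission.
Each further stage multiplies by cos²(29°) = 0.765.
After N polarizers: T = 0.765^(N−1). Require T < 0.18 ⇒ N−1 > ln(0.18)/ln(0.765) = 6.40, so N−1 ≥ 7 and N = 8.
Check: N=8 gives T = 0.1533 < 0.18; N=7 gives T = 0.2004.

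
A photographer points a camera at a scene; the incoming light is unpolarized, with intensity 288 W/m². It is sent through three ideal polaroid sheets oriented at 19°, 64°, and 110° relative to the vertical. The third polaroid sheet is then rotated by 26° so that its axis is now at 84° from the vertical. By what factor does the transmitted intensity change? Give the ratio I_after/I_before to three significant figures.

Before rotation:
Unpolarized light through the first polarizer → I₁ = ½ I₀, now polarized at 19°.
I₂ = I₁ cos²(64° − 19°) = 0.5 I₀ · cos²(45°) = 0.25 I₀.
I₃ = I₂ cos²(110° − 64°) = 0.25 I₀ · cos²(46°) = 0.1206 I₀.
After rotation:
Unpolarized light through the first polarizer → I₁ = ½ I₀, now polarized at 19°.
I₂ = I₁ cos²(64° − 19°) = 0.5 I₀ · cos²(45°) = 0.25 I₀.
I₃ = I₂ cos²(84° − 64°) = 0.25 I₀ · cos²(20°) = 0.2208 I₀.
Ratio = 0.2208 / 0.1206 = 1.83.

I_new/I_old ≈ 1.83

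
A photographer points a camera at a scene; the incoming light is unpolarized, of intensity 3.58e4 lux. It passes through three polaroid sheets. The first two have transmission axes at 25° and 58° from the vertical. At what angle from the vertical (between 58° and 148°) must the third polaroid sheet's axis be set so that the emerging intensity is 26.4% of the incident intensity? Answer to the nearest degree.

Unpolarized light through the first polarizer → I₁ = ½ I₀, now polarized at 25°.
I₂ = I₁ cos²(58° − 25°) = 0.5 I₀ · cos²(33°) = 0.3517 I₀.
Need I₃/I₀ = 0.264, so cos²(θ − 58°) = 0.264 / 0.3517 = 0.7507.
θ − 58° = arccos(√0.7507) = 30.0°, giving θ ≈ 58 + 30.0 = 88.0°.

θ ≈ 88°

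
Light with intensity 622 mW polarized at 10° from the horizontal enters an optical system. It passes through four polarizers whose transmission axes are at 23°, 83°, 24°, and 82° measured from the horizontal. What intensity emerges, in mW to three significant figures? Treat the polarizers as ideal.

I ≈ 11.0 mW

I₁ = 622 mW · cos²(13°) = 590.5 mW.
I₂ = I₁ · cos²(60°) = 590.5 · 0.25 = 147.6 mW.
I₃ = I₂ · cos²(59°) = 147.6 · 0.2653 = 39.16 mW.
I₄ = I₃ · cos²(58°) = 39.16 · 0.2808 = 11 mW.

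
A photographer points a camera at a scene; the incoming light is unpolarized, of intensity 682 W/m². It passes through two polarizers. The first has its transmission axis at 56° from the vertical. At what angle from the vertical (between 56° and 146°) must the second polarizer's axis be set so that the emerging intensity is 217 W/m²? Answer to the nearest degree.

Unpolarized light through the first polarizer → I₁ = ½ I₀, now polarized at 56°.
Target fraction: 217 / 682 W/m² = 0.3182 of I₀.
Need I₂/I₀ = 0.3182, so cos²(θ − 56°) = 0.3182 / 0.5 = 0.6364.
θ − 56° = arccos(√0.6364) = 37.1°, giving θ ≈ 56 + 37.1 = 93.1°.

θ ≈ 93°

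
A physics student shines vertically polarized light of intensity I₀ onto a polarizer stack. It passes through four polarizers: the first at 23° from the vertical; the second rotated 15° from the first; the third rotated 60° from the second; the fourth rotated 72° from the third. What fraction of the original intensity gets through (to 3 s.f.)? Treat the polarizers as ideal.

By Malus's law, I₁ = I₀ cos²(23° − 0°) = I₀ cos²(23°) = 0.8473 I₀.
I₂ = I₁ cos²(15°) = 0.8473 · 0.933 I₀ = 0.7906 I₀.
I₃ = I₂ cos²(60°) = 0.7906 · 0.25 I₀ = 0.1976 I₀.
I₄ = I₃ cos²(72°) = 0.1976 · 0.09549 I₀ = 0.01887 I₀.
Transmitted fraction = 0.01887.

≈ 0.0189 I₀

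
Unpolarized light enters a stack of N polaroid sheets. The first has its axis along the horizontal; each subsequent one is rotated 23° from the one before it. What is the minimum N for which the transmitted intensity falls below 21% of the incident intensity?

First polarizer halves the unpolarized light: factor 1/2.
Each further stage multiplies by cos²(23°) = 0.8473.
After N polarizers: T = 0.5·0.8473^(N−1). Require T < 0.21 ⇒ N−1 > ln(0.21/0.5)/ln(0.8473) = 5.24, so N−1 ≥ 6 and N = 7.
Check: N=7 gives T = 0.185 < 0.21; N=6 gives T = 0.2184.

N = 7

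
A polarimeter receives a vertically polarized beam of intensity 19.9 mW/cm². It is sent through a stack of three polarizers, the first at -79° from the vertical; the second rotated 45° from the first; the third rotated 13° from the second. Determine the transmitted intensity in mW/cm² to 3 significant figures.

I ≈ 0.344 mW/cm²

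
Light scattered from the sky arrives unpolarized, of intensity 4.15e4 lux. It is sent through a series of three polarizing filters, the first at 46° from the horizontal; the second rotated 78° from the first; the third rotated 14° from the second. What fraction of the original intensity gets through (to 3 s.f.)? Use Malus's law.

Unpolarized light through the first polarizer → I₁ = 4.15e4 lux/2 = 2.075e+04 lux, polarized at 46°.
I₂ = I₁ · cos²(78°) = 2.075e+04 · 0.04323 = 897 lux.
I₃ = I₂ · cos²(14°) = 897 · 0.9415 = 844.5 lux.
Transmitted fraction = 0.02035.

I/I₀ ≈ 0.0203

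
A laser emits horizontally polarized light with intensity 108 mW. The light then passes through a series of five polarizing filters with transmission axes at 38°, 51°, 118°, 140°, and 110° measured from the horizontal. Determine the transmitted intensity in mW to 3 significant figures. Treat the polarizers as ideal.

I₁ = 108 mW · cos²(38°) = 67.06 mW.
I₂ = I₁ · cos²(13°) = 67.06 · 0.9494 = 63.67 mW.
I₃ = I₂ · cos²(67°) = 63.67 · 0.1527 = 9.721 mW.
I₄ = I₃ · cos²(22°) = 9.721 · 0.8597 = 8.356 mW.
I₅ = I₄ · cos²(30°) = 8.356 · 0.75 = 6.267 mW.

I ≈ 6.27 mW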